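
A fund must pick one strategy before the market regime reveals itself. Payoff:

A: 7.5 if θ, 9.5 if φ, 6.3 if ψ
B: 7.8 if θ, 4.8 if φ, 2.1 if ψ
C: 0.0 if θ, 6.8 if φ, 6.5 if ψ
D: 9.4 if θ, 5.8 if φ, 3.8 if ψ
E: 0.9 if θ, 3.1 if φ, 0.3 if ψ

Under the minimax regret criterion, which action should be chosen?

Column bests: θ=9.4, φ=9.5, ψ=6.5.
A regrets: 1.9, 0.0, 0.2 → max 1.9
B regrets: 1.6, 4.7, 4.4 → max 4.7
C regrets: 9.4, 2.7, 0.0 → max 9.4
D regrets: 0.0, 3.7, 2.7 → max 3.7
E regrets: 8.5, 6.4, 6.2 → max 8.5
Smallest max regret = 1.9 → A.

A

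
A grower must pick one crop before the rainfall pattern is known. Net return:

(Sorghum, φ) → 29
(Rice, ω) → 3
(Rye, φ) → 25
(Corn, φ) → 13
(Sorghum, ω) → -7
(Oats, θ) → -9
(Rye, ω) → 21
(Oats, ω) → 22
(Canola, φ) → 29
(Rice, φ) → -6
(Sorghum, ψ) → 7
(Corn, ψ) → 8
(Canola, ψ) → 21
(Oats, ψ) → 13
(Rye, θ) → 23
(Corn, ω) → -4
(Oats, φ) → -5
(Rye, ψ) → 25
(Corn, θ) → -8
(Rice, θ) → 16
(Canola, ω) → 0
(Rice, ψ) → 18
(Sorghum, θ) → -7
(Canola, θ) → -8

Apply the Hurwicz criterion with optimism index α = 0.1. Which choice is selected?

Oats: 0.1·22 + 0.9·(-9) = -5.9
Canola: 0.1·29 + 0.9·(-8) = -4.3
Corn: 0.1·13 + 0.9·(-8) = -5.9
Rye: 0.1·25 + 0.9·21 = 21.4
Rice: 0.1·18 + 0.9·(-6) = -3.6
Sorghum: 0.1·29 + 0.9·(-7) = -3.4
Highest Hurwicz score = 21.4 → Rye.

Rye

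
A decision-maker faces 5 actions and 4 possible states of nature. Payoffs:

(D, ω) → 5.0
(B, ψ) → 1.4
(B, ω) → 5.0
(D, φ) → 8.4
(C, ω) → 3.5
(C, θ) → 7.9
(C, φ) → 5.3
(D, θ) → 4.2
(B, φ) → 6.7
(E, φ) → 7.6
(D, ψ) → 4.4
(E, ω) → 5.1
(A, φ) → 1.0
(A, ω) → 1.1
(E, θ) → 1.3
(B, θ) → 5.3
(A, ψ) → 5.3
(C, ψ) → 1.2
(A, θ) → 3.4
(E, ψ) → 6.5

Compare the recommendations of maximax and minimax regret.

maximax → D; minimax regret → D (agree)

Row maxima: A=5.3, B=6.7, C=7.9, D=8.4, E=7.6
Best best-case = 8.4 → D.
Column bests: θ=7.9, φ=8.4, ψ=6.5, ω=5.1.
A regrets: 4.5, 7.4, 1.2, 4.0 → max 7.4
B regrets: 2.6, 1.7, 5.1, 0.1 → max 5.1
C regrets: 0.0, 3.1, 5.3, 1.6 → max 5.3
D regrets: 3.7, 0.0, 2.1, 0.1 → max 3.7
E regrets: 6.6, 0.8, 0.0, 0.0 → max 6.6
Smallest max regret = 3.7 → D.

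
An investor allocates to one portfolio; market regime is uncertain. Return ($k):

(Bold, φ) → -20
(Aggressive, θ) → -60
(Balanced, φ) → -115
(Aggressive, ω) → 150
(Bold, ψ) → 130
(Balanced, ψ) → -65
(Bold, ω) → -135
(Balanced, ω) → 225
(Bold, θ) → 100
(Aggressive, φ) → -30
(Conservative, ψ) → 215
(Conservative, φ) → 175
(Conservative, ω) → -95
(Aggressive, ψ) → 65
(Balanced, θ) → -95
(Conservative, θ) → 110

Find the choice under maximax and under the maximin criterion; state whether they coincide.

Row maxima: Conservative=215, Balanced=225, Aggressive=150, Bold=130
Best best-case = 225 → Balanced.
Row minima: Conservative=-95, Balanced=-115, Aggressive=-60, Bold=-135
Best worst-case = -60 → Aggressive.

maximax → Balanced; maximin → Aggressive (disagree)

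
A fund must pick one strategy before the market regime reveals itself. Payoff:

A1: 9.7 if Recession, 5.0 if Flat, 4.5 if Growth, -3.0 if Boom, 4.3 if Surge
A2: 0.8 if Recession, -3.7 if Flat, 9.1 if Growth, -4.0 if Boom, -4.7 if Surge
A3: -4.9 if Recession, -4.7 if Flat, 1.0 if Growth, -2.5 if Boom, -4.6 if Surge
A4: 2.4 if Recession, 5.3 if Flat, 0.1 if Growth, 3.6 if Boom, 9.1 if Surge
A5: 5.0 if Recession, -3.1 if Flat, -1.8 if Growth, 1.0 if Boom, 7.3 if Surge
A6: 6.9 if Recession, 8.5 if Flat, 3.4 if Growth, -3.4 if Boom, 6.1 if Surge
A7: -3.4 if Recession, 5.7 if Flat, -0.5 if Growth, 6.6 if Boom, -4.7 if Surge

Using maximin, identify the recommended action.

A4

Row minima: A1=-3.0, A2=-4.7, A3=-4.9, A4=0.1, A5=-3.1, A6=-3.4, A7=-4.7
Best worst-case = 0.1 → A4.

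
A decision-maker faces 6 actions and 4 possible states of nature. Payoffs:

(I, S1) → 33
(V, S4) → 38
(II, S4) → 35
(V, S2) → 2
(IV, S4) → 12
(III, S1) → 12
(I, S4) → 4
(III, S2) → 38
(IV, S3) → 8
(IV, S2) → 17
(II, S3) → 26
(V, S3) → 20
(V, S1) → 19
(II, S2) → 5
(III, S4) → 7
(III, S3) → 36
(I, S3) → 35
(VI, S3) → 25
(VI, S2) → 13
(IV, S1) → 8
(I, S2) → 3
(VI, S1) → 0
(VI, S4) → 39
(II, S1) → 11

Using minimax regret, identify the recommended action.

IV

Column bests: S1=33, S2=38, S3=36, S4=39.
I regrets: 0, 35, 1, 35 → max 35
II regrets: 22, 33, 10, 4 → max 33
III regrets: 21, 0, 0, 32 → max 32
IV regrets: 25, 21, 28, 27 → max 28
V regrets: 14, 36, 16, 1 → max 36
VI regrets: 33, 25, 11, 0 → max 33
Smallest max regret = 28 → IV.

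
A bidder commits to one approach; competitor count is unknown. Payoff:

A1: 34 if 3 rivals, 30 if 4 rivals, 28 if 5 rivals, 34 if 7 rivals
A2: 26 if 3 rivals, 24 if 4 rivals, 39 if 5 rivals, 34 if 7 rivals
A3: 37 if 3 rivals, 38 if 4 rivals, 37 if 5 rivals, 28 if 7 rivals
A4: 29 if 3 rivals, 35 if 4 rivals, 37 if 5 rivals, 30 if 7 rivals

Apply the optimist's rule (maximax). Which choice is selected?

A2

Row maxima: A1=34, A2=39, A3=38, A4=37
Best best-case = 39 → A2.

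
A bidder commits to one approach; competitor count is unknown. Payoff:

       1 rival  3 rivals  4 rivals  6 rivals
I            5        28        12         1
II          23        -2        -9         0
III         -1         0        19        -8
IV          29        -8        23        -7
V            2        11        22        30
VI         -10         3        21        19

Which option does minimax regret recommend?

V

Column bests: 1 rival=29, 3 rivals=28, 4 rivals=23, 6 rivals=30.
I regrets: 24, 0, 11, 29 → max 29
II regrets: 6, 30, 32, 30 → max 32
III regrets: 30, 28, 4, 38 → max 38
IV regrets: 0, 36, 0, 37 → max 37
V regrets: 27, 17, 1, 0 → max 27
VI regrets: 39, 25, 2, 11 → max 39
Smallest max regret = 27 → V.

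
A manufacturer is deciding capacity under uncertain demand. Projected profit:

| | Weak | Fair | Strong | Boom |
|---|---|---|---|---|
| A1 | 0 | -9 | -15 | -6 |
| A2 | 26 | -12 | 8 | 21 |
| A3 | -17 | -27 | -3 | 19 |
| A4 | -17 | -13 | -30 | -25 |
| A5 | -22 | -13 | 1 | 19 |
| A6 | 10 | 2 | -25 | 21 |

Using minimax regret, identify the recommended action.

Column bests: Weak=26, Fair=2, Strong=8, Boom=21.
A1 regrets: 26, 11, 23, 27 → max 27
A2 regrets: 0, 14, 0, 0 → max 14
A3 regrets: 43, 29, 11, 2 → max 43
A4 regrets: 43, 15, 38, 46 → max 46
A5 regrets: 48, 15, 7, 2 → max 48
A6 regrets: 16, 0, 33, 0 → max 33
Smallest max regret = 14 → A2.

A2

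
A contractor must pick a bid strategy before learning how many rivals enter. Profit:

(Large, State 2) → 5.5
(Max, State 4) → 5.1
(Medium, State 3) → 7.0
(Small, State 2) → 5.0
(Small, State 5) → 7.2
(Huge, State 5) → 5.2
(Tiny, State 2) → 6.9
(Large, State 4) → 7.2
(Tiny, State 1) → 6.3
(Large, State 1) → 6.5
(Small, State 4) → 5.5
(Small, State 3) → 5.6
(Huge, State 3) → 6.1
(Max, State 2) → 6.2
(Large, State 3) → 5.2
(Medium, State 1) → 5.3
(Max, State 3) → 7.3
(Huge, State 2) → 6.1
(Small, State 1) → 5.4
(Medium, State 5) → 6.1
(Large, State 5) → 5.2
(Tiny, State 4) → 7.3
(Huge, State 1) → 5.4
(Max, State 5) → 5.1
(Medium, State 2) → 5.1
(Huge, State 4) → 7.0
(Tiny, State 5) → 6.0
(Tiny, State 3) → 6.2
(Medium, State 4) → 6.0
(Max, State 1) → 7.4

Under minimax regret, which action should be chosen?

Tiny

Column bests: State 1=7.4, State 2=6.9, State 3=7.3, State 4=7.3, State 5=7.2.
Tiny regrets: 1.1, 0.0, 1.1, 0.0, 1.2 → max 1.2
Small regrets: 2.0, 1.9, 1.7, 1.8, 0.0 → max 2.0
Medium regrets: 2.1, 1.8, 0.3, 1.3, 1.1 → max 2.1
Large regrets: 0.9, 1.4, 2.1, 0.1, 2.0 → max 2.1
Huge regrets: 2.0, 0.8, 1.2, 0.3, 2.0 → max 2.0
Max regrets: 0.0, 0.7, 0.0, 2.2, 2.1 → max 2.2
Smallest max regret = 1.2 → Tiny.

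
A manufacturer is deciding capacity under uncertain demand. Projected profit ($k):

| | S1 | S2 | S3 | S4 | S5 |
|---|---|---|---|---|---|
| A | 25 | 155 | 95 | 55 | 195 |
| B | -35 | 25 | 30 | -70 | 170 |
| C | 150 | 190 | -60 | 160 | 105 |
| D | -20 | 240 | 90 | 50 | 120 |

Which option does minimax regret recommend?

Column bests: S1=150, S2=240, S3=95, S4=160, S5=195.
A regrets: 125, 85, 0, 105, 0 → max 125
B regrets: 185, 215, 65, 230, 25 → max 230
C regrets: 0, 50, 155, 0, 90 → max 155
D regrets: 170, 0, 5, 110, 75 → max 170
Smallest max regret = 125 → A.

A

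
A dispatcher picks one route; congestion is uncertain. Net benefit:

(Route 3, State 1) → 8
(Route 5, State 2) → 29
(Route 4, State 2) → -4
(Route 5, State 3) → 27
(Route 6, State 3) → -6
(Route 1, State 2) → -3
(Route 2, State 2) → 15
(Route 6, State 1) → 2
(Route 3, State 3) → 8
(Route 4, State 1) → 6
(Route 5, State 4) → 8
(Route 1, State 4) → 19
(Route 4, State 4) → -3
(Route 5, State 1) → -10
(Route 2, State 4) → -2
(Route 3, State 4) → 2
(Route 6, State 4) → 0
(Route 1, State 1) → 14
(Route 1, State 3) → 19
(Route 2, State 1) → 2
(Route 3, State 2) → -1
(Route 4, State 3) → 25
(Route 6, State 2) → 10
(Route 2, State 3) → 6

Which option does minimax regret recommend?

Column bests: State 1=14, State 2=29, State 3=27, State 4=19.
Route 1 regrets: 0, 32, 8, 0 → max 32
Route 2 regrets: 12, 14, 21, 21 → max 21
Route 3 regrets: 6, 30, 19, 17 → max 30
Route 4 regrets: 8, 33, 2, 22 → max 33
Route 5 regrets: 24, 0, 0, 11 → max 24
Route 6 regrets: 12, 19, 33, 19 → max 33
Smallest max regret = 21 → Route 2.

Route 2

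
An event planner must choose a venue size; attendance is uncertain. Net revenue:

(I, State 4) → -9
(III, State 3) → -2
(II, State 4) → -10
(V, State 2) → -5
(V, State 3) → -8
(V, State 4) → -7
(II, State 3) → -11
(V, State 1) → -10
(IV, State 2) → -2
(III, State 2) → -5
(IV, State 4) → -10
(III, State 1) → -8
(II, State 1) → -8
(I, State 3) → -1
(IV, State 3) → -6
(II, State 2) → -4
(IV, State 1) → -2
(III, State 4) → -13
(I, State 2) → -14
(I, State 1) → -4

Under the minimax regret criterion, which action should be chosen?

IV

Column bests: State 1=-2, State 2=-2, State 3=-1, State 4=-7.
I regrets: 2, 12, 0, 2 → max 12
II regrets: 6, 2, 10, 3 → max 10
III regrets: 6, 3, 1, 6 → max 6
IV regrets: 0, 0, 5, 3 → max 5
V regrets: 8, 3, 7, 0 → max 8
Smallest max regret = 5 → IV.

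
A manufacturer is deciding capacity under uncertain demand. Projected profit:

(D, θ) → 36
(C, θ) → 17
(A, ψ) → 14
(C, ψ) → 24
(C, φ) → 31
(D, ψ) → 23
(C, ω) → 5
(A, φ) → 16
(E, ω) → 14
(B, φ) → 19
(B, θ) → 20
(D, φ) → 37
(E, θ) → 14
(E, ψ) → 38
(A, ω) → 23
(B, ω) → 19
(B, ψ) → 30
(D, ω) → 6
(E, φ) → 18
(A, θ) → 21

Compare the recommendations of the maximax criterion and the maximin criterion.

Row maxima: A=23, B=30, C=31, D=37, E=38
Best best-case = 38 → E.
Row minima: A=14, B=19, C=5, D=6, E=14
Best worst-case = 19 → B.

maximax → E; maximin → B (disagree)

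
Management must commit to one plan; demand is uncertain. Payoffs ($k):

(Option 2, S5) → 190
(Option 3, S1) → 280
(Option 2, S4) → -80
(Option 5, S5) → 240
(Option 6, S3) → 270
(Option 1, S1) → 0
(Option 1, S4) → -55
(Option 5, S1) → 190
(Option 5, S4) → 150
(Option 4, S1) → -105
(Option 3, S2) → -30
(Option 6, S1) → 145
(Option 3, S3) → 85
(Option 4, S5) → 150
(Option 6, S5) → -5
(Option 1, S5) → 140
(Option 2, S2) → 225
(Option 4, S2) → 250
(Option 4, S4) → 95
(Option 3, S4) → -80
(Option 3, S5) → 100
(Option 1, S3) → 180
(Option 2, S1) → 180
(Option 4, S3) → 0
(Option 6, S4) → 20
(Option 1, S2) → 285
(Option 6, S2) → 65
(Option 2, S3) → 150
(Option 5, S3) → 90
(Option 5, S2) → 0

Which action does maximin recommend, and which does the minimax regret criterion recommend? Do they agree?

maximin → Option 5; minimax regret → Option 2 (disagree)

Row minima: Option 1=-55, Option 2=-80, Option 3=-80, Option 4=-105, Option 5=0, Option 6=-5
Best worst-case = 0 → Option 5.
Column bests: S1=280, S2=285, S3=270, S4=150, S5=240.
Option 1 regrets: 280, 0, 90, 205, 100 → max 280
Option 2 regrets: 100, 60, 120, 230, 50 → max 230
Option 3 regrets: 0, 315, 185, 230, 140 → max 315
Option 4 regrets: 385, 35, 270, 55, 90 → max 385
Option 5 regrets: 90, 285, 180, 0, 0 → max 285
Option 6 regrets: 135, 220, 0, 130, 245 → max 245
Smallest max regret = 230 → Option 2.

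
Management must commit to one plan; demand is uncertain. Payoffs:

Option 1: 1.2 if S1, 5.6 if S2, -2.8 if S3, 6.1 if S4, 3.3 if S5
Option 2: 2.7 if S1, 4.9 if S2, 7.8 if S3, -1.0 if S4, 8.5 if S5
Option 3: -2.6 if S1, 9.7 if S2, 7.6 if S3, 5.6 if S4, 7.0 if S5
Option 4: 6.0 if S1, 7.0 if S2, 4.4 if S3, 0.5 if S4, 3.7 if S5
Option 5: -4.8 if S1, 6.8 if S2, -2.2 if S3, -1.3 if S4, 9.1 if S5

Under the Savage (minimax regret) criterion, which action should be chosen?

Option 4

Column bests: S1=6.0, S2=9.7, S3=7.8, S4=6.1, S5=9.1.
Option 1 regrets: 4.8, 4.1, 10.6, 0.0, 5.8 → max 10.6
Option 2 regrets: 3.3, 4.8, 0.0, 7.1, 0.6 → max 7.1
Option 3 regrets: 8.6, 0.0, 0.2, 0.5, 2.1 → max 8.6
Option 4 regrets: 0.0, 2.7, 3.4, 5.6, 5.4 → max 5.6
Option 5 regrets: 10.8, 2.9, 10.0, 7.4, 0.0 → max 10.8
Smallest max regret = 5.6 → Option 4.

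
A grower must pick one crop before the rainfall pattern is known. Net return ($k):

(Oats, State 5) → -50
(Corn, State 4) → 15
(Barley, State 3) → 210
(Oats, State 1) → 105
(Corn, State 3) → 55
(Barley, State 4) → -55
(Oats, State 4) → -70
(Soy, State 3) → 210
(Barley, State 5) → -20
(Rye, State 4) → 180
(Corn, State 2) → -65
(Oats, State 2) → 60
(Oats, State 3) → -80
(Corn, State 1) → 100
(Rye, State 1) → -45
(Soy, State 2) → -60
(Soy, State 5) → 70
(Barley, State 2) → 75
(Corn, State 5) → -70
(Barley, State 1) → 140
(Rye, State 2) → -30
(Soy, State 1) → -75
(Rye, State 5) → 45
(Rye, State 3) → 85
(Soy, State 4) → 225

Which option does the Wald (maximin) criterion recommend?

Row minima: Corn=-70, Barley=-55, Oats=-80, Rye=-45, Soy=-75
Best worst-case = -45 → Rye.

Rye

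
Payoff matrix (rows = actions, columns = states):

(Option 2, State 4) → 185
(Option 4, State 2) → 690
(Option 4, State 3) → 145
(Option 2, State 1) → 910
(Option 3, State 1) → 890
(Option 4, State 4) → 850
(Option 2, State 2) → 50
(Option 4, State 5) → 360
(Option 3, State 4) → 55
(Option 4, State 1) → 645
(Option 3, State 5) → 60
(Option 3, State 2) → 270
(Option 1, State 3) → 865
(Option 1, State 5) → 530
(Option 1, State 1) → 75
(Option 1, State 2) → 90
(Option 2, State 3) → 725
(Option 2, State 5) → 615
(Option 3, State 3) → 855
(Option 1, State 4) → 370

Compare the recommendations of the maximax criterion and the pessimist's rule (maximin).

Row maxima: Option 1=865, Option 2=910, Option 3=890, Option 4=850
Best best-case = 910 → Option 2.
Row minima: Option 1=75, Option 2=50, Option 3=55, Option 4=145
Best worst-case = 145 → Option 4.

maximax → Option 2; maximin → Option 4 (disagree)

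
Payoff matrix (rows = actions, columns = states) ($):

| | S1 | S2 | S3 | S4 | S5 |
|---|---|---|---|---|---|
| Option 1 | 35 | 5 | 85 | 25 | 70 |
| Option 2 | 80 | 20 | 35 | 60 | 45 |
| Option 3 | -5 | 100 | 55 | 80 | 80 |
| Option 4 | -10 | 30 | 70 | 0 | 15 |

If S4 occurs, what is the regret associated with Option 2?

Best payoff under S4 is 80.
Regret = 80 − 60 = 20.

20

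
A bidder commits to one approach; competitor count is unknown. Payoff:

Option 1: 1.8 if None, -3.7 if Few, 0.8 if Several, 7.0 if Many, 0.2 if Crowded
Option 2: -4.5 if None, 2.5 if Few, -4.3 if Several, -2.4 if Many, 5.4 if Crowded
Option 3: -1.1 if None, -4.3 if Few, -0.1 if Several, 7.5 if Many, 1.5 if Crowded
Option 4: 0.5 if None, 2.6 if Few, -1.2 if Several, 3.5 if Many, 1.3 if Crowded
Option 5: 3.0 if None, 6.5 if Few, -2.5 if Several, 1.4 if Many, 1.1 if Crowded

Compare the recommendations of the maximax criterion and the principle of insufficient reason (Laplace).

Row maxima: Option 1=7.0, Option 2=5.4, Option 3=7.5, Option 4=3.5, Option 5=6.5
Best best-case = 7.5 → Option 3.
Row averages: Option 1=1.22, Option 2=-0.66, Option 3=0.7, Option 4=1.34, Option 5=1.9
Highest average = 1.9 → Option 5.

maximax → Option 3; laplace → Option 5 (disagree)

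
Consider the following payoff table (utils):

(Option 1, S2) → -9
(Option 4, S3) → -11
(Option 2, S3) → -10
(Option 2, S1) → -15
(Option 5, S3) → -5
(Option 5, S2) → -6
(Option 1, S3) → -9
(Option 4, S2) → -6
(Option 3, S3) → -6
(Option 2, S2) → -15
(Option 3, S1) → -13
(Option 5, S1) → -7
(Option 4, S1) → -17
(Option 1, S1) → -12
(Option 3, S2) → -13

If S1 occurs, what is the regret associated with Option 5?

0

Best payoff under S1 is -7.
Regret = -7 − (-7) = 0.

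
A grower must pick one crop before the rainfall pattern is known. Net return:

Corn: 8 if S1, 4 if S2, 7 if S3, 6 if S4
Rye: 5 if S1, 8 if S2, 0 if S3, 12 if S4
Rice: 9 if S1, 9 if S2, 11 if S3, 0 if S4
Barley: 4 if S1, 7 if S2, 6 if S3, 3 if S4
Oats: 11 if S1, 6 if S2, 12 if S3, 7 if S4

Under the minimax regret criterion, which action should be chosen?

Oats

Column bests: S1=11, S2=9, S3=12, S4=12.
Corn regrets: 3, 5, 5, 6 → max 6
Rye regrets: 6, 1, 12, 0 → max 12
Rice regrets: 2, 0, 1, 12 → max 12
Barley regrets: 7, 2, 6, 9 → max 9
Oats regrets: 0, 3, 0, 5 → max 5
Smallest max regret = 5 → Oats.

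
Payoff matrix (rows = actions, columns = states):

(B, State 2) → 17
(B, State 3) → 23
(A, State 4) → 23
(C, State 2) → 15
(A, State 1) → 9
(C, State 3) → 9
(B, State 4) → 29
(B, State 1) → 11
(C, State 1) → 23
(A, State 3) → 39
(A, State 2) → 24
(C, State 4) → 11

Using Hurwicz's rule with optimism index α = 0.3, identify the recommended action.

A

A: 0.3·39 + 0.7·9 = 18
B: 0.3·29 + 0.7·11 = 16.4
C: 0.3·23 + 0.7·9 = 13.2
Highest Hurwicz score = 18 → A.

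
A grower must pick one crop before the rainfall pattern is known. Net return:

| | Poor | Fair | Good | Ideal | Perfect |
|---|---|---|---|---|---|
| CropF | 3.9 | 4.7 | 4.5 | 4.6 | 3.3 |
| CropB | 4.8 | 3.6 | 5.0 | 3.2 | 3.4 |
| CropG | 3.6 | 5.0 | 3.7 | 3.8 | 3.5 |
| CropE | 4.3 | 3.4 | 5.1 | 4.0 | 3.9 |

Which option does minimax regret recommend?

CropF

Column bests: Poor=4.8, Fair=5.0, Good=5.1, Ideal=4.6, Perfect=3.9.
CropF regrets: 0.9, 0.3, 0.6, 0.0, 0.6 → max 0.9
CropB regrets: 0.0, 1.4, 0.1, 1.4, 0.5 → max 1.4
CropG regrets: 1.2, 0.0, 1.4, 0.8, 0.4 → max 1.4
CropE regrets: 0.5, 1.6, 0.0, 0.6, 0.0 → max 1.6
Smallest max regret = 0.9 → CropF.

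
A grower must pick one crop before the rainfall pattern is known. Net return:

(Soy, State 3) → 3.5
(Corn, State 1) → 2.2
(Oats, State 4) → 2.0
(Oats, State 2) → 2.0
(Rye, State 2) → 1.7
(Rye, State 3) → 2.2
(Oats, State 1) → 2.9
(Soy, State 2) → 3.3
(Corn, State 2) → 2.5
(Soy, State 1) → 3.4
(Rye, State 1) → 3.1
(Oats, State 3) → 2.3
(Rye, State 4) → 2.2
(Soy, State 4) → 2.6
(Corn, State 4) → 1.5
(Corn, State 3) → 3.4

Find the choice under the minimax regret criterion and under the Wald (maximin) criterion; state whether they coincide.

Column bests: State 1=3.4, State 2=3.3, State 3=3.5, State 4=2.6.
Oats regrets: 0.5, 1.3, 1.2, 0.6 → max 1.3
Corn regrets: 1.2, 0.8, 0.1, 1.1 → max 1.2
Soy regrets: 0.0, 0.0, 0.0, 0.0 → max 0.0
Rye regrets: 0.3, 1.6, 1.3, 0.4 → max 1.6
Smallest max regret = 0.0 → Soy.
Row minima: Oats=2.0, Corn=1.5, Soy=2.6, Rye=1.7
Best worst-case = 2.6 → Soy.

minimax regret → Soy; maximin → Soy (agree)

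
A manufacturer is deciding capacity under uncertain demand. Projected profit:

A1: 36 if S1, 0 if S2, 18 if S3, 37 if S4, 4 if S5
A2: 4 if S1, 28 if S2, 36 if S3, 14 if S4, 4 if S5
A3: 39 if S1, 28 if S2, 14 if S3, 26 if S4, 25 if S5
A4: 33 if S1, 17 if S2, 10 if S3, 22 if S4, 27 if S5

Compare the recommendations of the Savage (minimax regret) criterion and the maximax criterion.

Column bests: S1=39, S2=28, S3=36, S4=37, S5=27.
A1 regrets: 3, 28, 18, 0, 23 → max 28
A2 regrets: 35, 0, 0, 23, 23 → max 35
A3 regrets: 0, 0, 22, 11, 2 → max 22
A4 regrets: 6, 11, 26, 15, 0 → max 26
Smallest max regret = 22 → A3.
Row maxima: A1=37, A2=36, A3=39, A4=33
Best best-case = 39 → A3.

minimax regret → A3; maximax → A3 (agree)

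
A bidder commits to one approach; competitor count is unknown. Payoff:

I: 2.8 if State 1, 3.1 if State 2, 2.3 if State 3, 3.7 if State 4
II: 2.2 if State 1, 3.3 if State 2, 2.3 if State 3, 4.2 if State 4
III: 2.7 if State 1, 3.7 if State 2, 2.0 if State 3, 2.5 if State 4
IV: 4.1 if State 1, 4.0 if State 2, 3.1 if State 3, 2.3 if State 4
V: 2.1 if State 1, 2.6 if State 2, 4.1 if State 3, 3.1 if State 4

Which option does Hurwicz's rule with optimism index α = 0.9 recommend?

I: 0.9·3.7 + 0.1·2.3 = 3.56
II: 0.9·4.2 + 0.1·2.2 = 4
III: 0.9·3.7 + 0.1·2.0 = 3.53
IV: 0.9·4.1 + 0.1·2.3 = 3.92
V: 0.9·4.1 + 0.1·2.1 = 3.9
Highest Hurwicz score = 4 → II.

II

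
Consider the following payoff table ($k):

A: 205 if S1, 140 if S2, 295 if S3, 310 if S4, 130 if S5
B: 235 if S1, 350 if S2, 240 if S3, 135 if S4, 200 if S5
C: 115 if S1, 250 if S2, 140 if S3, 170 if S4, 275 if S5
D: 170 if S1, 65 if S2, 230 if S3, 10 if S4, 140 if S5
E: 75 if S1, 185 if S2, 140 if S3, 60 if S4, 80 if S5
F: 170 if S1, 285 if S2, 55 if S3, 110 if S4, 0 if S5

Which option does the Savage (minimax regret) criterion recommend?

C

Column bests: S1=235, S2=350, S3=295, S4=310, S5=275.
A regrets: 30, 210, 0, 0, 145 → max 210
B regrets: 0, 0, 55, 175, 75 → max 175
C regrets: 120, 100, 155, 140, 0 → max 155
D regrets: 65, 285, 65, 300, 135 → max 300
E regrets: 160, 165, 155, 250, 195 → max 250
F regrets: 65, 65, 240, 200, 275 → max 275
Smallest max regret = 155 → C.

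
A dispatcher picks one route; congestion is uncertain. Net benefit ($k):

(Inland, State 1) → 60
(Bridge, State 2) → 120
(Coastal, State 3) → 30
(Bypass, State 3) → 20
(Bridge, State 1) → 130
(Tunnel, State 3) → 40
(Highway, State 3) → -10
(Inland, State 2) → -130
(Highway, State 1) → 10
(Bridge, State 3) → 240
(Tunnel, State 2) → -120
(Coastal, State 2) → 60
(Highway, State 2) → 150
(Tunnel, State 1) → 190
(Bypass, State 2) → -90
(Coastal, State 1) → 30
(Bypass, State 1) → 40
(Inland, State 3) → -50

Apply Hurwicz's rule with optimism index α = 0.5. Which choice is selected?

Bridge: 0.5·240 + 0.5·120 = 180
Inland: 0.5·60 + 0.5·(-130) = -35
Tunnel: 0.5·190 + 0.5·(-120) = 35
Coastal: 0.5·60 + 0.5·30 = 45
Highway: 0.5·150 + 0.5·(-10) = 70
Bypass: 0.5·40 + 0.5·(-90) = -25
Highest Hurwicz score = 180 → Bridge.

Bridge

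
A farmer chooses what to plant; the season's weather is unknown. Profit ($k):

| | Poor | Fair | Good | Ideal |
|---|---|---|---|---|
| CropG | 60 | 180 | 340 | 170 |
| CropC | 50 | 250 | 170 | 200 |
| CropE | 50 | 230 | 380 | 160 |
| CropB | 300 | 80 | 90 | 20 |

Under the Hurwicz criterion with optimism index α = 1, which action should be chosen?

CropG: 1·340 + 0·60 = 340
CropC: 1·250 + 0·50 = 250
CropE: 1·380 + 0·50 = 380
CropB: 1·300 + 0·20 = 300
Highest Hurwicz score = 380 → CropE.

CropE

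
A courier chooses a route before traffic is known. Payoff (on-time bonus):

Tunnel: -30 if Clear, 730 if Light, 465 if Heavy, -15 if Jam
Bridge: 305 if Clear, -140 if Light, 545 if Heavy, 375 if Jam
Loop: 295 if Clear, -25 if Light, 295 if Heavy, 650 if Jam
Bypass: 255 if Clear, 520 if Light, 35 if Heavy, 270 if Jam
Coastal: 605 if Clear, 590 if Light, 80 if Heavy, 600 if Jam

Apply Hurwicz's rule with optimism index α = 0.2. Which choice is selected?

Coastal

Tunnel: 0.2·730 + 0.8·(-30) = 122
Bridge: 0.2·545 + 0.8·(-140) = -3
Loop: 0.2·650 + 0.8·(-25) = 110
Bypass: 0.2·520 + 0.8·35 = 132
Coastal: 0.2·605 + 0.8·80 = 185
Highest Hurwicz score = 185 → Coastal.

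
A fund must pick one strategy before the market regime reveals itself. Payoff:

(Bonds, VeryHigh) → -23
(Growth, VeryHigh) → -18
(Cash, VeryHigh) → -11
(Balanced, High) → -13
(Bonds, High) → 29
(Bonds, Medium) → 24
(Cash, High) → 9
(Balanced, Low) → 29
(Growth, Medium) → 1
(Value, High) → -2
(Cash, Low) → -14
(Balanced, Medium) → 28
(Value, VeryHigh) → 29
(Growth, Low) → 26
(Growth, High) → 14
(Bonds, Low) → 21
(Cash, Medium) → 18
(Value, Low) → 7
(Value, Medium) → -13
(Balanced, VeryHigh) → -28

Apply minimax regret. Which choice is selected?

Column bests: Low=29, Medium=28, High=29, VeryHigh=29.
Growth regrets: 3, 27, 15, 47 → max 47
Balanced regrets: 0, 0, 42, 57 → max 57
Value regrets: 22, 41, 31, 0 → max 41
Cash regrets: 43, 10, 20, 40 → max 43
Bonds regrets: 8, 4, 0, 52 → max 52
Smallest max regret = 41 → Value.

Value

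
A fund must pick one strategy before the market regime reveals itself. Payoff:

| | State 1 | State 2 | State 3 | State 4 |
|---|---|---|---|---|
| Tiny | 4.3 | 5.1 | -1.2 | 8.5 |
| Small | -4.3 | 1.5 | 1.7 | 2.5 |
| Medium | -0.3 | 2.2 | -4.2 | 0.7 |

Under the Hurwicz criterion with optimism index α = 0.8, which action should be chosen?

Tiny

Tiny: 0.8·8.5 + 0.2·(-1.2) = 6.56
Small: 0.8·2.5 + 0.2·(-4.3) = 1.14
Medium: 0.8·2.2 + 0.2·(-4.2) = 0.92
Highest Hurwicz score = 6.56 → Tiny.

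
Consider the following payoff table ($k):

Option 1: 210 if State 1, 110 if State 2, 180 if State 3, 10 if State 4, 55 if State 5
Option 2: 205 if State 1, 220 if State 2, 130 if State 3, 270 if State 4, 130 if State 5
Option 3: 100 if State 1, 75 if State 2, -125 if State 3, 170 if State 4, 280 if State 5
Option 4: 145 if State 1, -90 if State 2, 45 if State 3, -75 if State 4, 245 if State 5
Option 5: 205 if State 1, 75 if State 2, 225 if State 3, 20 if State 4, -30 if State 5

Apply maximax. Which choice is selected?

Option 3

Row maxima: Option 1=210, Option 2=270, Option 3=280, Option 4=245, Option 5=225
Best best-case = 280 → Option 3.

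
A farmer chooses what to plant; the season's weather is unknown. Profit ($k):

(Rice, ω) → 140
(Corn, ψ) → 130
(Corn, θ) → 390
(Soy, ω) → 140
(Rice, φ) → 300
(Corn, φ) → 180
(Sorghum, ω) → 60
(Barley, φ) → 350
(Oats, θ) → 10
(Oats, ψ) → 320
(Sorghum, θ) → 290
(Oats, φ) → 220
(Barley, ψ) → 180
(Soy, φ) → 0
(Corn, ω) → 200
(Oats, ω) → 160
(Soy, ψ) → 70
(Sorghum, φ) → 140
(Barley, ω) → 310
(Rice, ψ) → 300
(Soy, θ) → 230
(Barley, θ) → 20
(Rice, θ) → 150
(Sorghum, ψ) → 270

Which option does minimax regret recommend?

Corn

Column bests: θ=390, φ=350, ψ=320, ω=310.
Soy regrets: 160, 350, 250, 170 → max 350
Oats regrets: 380, 130, 0, 150 → max 380
Barley regrets: 370, 0, 140, 0 → max 370
Sorghum regrets: 100, 210, 50, 250 → max 250
Rice regrets: 240, 50, 20, 170 → max 240
Corn regrets: 0, 170, 190, 110 → max 190
Smallest max regret = 190 → Corn.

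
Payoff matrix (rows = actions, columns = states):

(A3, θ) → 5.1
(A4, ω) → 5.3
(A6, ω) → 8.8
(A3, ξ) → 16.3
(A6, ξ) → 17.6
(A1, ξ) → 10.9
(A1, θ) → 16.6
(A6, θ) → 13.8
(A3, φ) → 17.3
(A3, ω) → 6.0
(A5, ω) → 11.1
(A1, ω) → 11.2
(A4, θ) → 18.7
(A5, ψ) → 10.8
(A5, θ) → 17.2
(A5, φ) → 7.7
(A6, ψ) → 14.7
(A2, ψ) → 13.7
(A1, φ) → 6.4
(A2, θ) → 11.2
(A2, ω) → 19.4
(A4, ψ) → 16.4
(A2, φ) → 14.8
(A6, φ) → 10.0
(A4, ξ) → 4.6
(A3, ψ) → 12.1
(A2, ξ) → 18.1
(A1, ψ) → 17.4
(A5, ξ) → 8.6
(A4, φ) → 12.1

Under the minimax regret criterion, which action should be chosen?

Column bests: θ=18.7, φ=17.3, ψ=17.4, ω=19.4, ξ=18.1.
A1 regrets: 2.1, 10.9, 0.0, 8.2, 7.2 → max 10.9
A2 regrets: 7.5, 2.5, 3.7, 0.0, 0.0 → max 7.5
A3 regrets: 13.6, 0.0, 5.3, 13.4, 1.8 → max 13.6
A4 regrets: 0.0, 5.2, 1.0, 14.1, 13.5 → max 14.1
A5 regrets: 1.5, 9.6, 6.6, 8.3, 9.5 → max 9.6
A6 regrets: 4.9, 7.3, 2.7, 10.6, 0.5 → max 10.6
Smallest max regret = 7.5 → A2.

A2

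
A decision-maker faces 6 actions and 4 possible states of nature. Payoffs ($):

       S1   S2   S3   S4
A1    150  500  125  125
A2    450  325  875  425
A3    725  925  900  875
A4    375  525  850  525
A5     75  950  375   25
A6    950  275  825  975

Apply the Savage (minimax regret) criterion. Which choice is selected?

Column bests: S1=950, S2=950, S3=900, S4=975.
A1 regrets: 800, 450, 775, 850 → max 850
A2 regrets: 500, 625, 25, 550 → max 625
A3 regrets: 225, 25, 0, 100 → max 225
A4 regrets: 575, 425, 50, 450 → max 575
A5 regrets: 875, 0, 525, 950 → max 950
A6 regrets: 0, 675, 75, 0 → max 675
Smallest max regret = 225 → A3.

A3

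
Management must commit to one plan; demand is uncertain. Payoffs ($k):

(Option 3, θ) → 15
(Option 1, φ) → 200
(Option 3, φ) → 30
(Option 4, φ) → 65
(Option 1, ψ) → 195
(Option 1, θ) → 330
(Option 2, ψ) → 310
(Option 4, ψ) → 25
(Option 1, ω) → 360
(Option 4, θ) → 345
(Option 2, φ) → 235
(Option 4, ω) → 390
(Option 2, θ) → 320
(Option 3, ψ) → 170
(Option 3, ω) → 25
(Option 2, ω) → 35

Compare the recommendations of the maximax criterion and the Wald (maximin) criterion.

maximax → Option 4; maximin → Option 1 (disagree)

Row maxima: Option 1=360, Option 2=320, Option 3=170, Option 4=390
Best best-case = 390 → Option 4.
Row minima: Option 1=195, Option 2=35, Option 3=15, Option 4=25
Best worst-case = 195 → Option 1.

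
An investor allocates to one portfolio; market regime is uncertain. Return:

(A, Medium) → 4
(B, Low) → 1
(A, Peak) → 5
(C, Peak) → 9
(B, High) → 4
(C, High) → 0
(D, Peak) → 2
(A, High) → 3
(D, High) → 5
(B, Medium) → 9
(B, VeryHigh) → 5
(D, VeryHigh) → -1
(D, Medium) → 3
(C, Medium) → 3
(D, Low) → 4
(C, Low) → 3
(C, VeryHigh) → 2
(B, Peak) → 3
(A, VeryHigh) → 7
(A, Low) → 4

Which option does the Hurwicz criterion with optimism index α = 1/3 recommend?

A

A: 1/3·7 + 2/3·3 = 13/3
B: 1/3·9 + 2/3·1 = 11/3
C: 1/3·9 + 2/3·0 = 3
D: 1/3·5 + 2/3·(-1) = 1
Highest Hurwicz score = 13/3 → A.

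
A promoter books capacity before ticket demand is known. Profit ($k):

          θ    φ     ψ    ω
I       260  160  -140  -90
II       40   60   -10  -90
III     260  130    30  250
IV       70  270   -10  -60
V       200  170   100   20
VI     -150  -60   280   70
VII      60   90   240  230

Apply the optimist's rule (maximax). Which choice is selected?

Row maxima: I=260, II=60, III=260, IV=270, V=200, VI=280, VII=240
Best best-case = 280 → VI.

VI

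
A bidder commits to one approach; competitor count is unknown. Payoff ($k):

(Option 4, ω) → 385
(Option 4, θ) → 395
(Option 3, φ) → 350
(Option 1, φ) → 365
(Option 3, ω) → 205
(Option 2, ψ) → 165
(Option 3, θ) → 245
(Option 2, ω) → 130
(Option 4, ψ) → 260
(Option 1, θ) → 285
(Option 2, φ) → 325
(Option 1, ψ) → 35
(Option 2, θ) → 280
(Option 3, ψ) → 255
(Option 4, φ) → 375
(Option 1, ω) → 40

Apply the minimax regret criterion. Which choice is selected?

Option 4

Column bests: θ=395, φ=375, ψ=260, ω=385.
Option 1 regrets: 110, 10, 225, 345 → max 345
Option 2 regrets: 115, 50, 95, 255 → max 255
Option 3 regrets: 150, 25, 5, 180 → max 180
Option 4 regrets: 0, 0, 0, 0 → max 0
Smallest max regret = 0 → Option 4.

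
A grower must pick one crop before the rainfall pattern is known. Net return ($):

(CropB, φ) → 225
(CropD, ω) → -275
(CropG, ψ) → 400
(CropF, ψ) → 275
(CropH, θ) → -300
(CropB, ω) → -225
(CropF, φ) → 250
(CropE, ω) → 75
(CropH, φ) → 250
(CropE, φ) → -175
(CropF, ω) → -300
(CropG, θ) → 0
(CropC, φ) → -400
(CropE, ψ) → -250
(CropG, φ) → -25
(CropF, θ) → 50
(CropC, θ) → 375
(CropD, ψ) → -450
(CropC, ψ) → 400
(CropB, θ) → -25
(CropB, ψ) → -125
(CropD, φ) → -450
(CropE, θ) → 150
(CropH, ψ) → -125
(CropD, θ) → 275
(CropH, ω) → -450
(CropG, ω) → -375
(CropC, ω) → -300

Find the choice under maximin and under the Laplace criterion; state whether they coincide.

Row minima: CropC=-400, CropB=-225, CropF=-300, CropE=-250, CropH=-450, CropD=-450, CropG=-375
Best worst-case = -225 → CropB.
Row averages: CropC=18.75, CropB=-37.5, CropF=68.75, CropE=-50, CropH=-156.25, CropD=-225, CropG=0
Highest average = 68.75 → CropF.

maximin → CropB; laplace → CropF (disagree)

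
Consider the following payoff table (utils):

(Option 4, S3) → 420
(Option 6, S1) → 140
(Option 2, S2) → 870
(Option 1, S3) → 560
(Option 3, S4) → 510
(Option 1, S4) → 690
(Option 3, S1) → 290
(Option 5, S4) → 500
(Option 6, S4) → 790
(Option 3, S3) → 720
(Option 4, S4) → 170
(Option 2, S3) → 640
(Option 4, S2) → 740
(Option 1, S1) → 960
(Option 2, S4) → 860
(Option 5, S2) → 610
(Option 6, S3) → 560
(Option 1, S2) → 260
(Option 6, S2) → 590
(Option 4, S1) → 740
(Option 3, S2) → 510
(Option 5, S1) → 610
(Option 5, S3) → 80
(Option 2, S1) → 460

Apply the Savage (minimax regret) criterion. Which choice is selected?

Column bests: S1=960, S2=870, S3=720, S4=860.
Option 1 regrets: 0, 610, 160, 170 → max 610
Option 2 regrets: 500, 0, 80, 0 → max 500
Option 3 regrets: 670, 360, 0, 350 → max 670
Option 4 regrets: 220, 130, 300, 690 → max 690
Option 5 regrets: 350, 260, 640, 360 → max 640
Option 6 regrets: 820, 280, 160, 70 → max 820
Smallest max regret = 500 → Option 2.

Option 2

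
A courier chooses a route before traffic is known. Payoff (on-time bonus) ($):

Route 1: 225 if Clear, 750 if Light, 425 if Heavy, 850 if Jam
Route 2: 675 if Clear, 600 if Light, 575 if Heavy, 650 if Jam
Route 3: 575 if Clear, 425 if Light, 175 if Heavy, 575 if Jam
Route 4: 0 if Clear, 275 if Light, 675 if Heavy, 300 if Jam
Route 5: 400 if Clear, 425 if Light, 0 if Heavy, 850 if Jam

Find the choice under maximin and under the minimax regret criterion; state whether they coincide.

Row minima: Route 1=225, Route 2=575, Route 3=175, Route 4=0, Route 5=0
Best worst-case = 575 → Route 2.
Column bests: Clear=675, Light=750, Heavy=675, Jam=850.
Route 1 regrets: 450, 0, 250, 0 → max 450
Route 2 regrets: 0, 150, 100, 200 → max 200
Route 3 regrets: 100, 325, 500, 275 → max 500
Route 4 regrets: 675, 475, 0, 550 → max 675
Route 5 regrets: 275, 325, 675, 0 → max 675
Smallest max regret = 200 → Route 2.

maximin → Route 2; minimax regret → Route 2 (agree)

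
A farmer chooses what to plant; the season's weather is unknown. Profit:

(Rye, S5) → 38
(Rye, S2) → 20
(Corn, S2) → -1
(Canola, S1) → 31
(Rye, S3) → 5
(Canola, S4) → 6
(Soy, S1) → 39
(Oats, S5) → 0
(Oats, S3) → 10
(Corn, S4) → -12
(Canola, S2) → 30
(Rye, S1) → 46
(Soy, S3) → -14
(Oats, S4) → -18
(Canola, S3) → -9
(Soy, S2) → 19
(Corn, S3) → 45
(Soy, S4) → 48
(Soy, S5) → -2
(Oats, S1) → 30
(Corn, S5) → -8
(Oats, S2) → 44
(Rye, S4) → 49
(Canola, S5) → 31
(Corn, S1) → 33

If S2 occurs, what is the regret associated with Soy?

Best payoff under S2 is 44.
Regret = 44 − 19 = 25.

25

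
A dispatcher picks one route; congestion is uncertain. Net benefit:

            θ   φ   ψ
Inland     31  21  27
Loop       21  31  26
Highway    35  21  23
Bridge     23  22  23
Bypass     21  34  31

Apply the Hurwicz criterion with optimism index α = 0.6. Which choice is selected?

Highway

Inland: 0.6·31 + 0.4·21 = 27
Loop: 0.6·31 + 0.4·21 = 27
Highway: 0.6·35 + 0.4·21 = 29.4
Bridge: 0.6·23 + 0.4·22 = 22.6
Bypass: 0.6·34 + 0.4·21 = 28.8
Highest Hurwicz score = 29.4 → Highway.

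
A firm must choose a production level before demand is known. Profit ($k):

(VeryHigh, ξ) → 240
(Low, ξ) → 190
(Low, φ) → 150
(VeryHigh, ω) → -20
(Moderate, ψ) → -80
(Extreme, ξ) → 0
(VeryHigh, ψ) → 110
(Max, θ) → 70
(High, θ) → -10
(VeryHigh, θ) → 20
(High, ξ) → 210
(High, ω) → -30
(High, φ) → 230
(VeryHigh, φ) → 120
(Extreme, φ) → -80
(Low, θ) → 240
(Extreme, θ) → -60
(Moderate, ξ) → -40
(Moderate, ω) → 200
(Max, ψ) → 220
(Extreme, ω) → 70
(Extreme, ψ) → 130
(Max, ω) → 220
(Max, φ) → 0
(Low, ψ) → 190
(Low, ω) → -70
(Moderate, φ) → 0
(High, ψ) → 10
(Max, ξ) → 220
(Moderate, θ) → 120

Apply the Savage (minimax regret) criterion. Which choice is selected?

Max

Column bests: θ=240, φ=230, ψ=220, ω=220, ξ=240.
Low regrets: 0, 80, 30, 290, 50 → max 290
Moderate regrets: 120, 230, 300, 20, 280 → max 300
High regrets: 250, 0, 210, 250, 30 → max 250
VeryHigh regrets: 220, 110, 110, 240, 0 → max 240
Extreme regrets: 300, 310, 90, 150, 240 → max 310
Max regrets: 170, 230, 0, 0, 20 → max 230
Smallest max regret = 230 → Max.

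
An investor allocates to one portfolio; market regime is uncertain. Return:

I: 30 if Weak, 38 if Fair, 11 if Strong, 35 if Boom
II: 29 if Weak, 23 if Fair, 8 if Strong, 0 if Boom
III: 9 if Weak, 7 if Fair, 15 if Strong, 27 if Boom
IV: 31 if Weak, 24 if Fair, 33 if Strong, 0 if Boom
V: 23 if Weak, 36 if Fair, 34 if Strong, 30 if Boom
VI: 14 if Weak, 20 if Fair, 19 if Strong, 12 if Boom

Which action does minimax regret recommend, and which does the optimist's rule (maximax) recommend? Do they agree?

Column bests: Weak=31, Fair=38, Strong=34, Boom=35.
I regrets: 1, 0, 23, 0 → max 23
II regrets: 2, 15, 26, 35 → max 35
III regrets: 22, 31, 19, 8 → max 31
IV regrets: 0, 14, 1, 35 → max 35
V regrets: 8, 2, 0, 5 → max 8
VI regrets: 17, 18, 15, 23 → max 23
Smallest max regret = 8 → V.
Row maxima: I=38, II=29, III=27, IV=33, V=36, VI=20
Best best-case = 38 → I.

minimax regret → V; maximax → I (disagree)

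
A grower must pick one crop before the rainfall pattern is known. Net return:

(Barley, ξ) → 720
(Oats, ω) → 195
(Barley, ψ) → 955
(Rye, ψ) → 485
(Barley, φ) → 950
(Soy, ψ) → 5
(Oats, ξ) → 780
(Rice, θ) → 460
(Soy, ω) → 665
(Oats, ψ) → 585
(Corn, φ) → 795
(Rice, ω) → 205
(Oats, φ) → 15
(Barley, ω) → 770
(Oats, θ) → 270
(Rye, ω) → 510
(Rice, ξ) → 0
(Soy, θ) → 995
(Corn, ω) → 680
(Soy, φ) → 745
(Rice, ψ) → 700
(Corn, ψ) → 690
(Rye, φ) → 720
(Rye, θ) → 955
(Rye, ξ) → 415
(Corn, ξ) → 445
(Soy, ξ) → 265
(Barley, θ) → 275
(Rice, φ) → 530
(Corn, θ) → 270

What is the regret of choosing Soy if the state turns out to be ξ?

Best payoff under ξ is 780.
Regret = 780 − 265 = 515.

515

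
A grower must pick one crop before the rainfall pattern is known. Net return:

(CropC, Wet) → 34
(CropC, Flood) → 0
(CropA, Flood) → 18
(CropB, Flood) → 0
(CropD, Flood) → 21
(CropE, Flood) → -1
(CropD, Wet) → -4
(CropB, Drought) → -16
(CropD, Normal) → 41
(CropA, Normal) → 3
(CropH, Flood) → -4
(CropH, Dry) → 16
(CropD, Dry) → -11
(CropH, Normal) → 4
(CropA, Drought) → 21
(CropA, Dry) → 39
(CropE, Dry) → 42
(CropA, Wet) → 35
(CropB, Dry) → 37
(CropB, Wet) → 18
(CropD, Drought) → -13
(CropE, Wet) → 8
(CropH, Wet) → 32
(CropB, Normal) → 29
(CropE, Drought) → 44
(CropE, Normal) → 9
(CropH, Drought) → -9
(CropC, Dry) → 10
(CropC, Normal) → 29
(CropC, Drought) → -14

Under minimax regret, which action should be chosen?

Column bests: Drought=44, Dry=42, Normal=41, Wet=35, Flood=21.
CropB regrets: 60, 5, 12, 17, 21 → max 60
CropE regrets: 0, 0, 32, 27, 22 → max 32
CropC regrets: 58, 32, 12, 1, 21 → max 58
CropA regrets: 23, 3, 38, 0, 3 → max 38
CropH regrets: 53, 26, 37, 3, 25 → max 53
CropD regrets: 57, 53, 0, 39, 0 → max 57
Smallest max regret = 32 → CropE.

CropE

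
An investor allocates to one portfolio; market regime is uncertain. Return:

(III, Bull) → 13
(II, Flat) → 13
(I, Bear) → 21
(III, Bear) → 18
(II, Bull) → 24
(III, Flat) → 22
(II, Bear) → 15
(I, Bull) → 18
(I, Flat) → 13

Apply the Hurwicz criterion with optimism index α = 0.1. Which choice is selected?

II

I: 0.1·21 + 0.9·13 = 13.8
II: 0.1·24 + 0.9·13 = 14.1
III: 0.1·22 + 0.9·13 = 13.9
Highest Hurwicz score = 14.1 → II.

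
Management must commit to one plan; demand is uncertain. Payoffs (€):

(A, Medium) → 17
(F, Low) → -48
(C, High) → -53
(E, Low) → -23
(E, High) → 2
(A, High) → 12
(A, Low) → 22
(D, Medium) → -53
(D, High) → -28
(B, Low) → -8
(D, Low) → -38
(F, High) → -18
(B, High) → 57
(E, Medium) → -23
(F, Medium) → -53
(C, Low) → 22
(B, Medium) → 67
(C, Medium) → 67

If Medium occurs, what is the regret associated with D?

Best payoff under Medium is 67.
Regret = 67 − (-53) = 120.

120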